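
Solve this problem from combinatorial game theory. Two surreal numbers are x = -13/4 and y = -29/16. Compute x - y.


x = -13/4, y = -29/16
Converting to common denominator: 16
x = -52/16, y = -29/16
x - y = -13/4 - -29/16 = -23/16

-23/16


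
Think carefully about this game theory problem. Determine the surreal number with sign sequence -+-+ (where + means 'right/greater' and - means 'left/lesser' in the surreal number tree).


Sign expansion: -+-+
Rule: track bounds (lo, hi), initially (-inf, +inf). On '+', the current value becomes lo and we move to the simplest number in (value, hi): value + 1 if hi = +inf, otherwise the midpoint (value + hi)/2. On '-', the current value becomes hi and we move to value - 1 if lo = -inf, otherwise the midpoint (lo + value)/2.
Start at 0.
Step 1: sign = -, move left. Bounds: (-inf, 0). Value = -1
Step 2: sign = +, move right. Bounds: (-1, 0). Value = -1/2
Step 3: sign = -, move left. Bounds: (-1, -1/2). Value = -3/4
Step 4: sign = +, move right. Bounds: (-3/4, -1/2). Value = -5/8
The surreal number with sign expansion -+-+ is -5/8.

-5/8


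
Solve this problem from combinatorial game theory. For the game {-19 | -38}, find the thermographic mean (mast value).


Game = {-19 | -38}, a switch {a | b} with numbers a > b.
Its thermograph has left wall a - t and right wall b + t, which meet at t = (a - b)/2, where both equal (a + b)/2. So the mast (mean value) is at (a + b)/2.
Mean = (-19 + (-38))/2 = -57/2 = -57/2

-57/2


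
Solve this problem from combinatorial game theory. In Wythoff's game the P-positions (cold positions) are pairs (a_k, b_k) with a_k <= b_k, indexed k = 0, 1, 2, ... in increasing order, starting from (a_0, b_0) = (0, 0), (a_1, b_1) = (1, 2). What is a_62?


By Wythoff's theorem, a_k = floor(k * phi) and b_k = floor(k * phi^2) = a_k + k, where phi = (1 + sqrt(5))/2 is the golden ratio.
phi = (1 + sqrt(5))/2 = 1.618034
k = 62
k * phi = 62 * 1.618034 = 100.318107
a_62 = floor(k * phi) = 100

100


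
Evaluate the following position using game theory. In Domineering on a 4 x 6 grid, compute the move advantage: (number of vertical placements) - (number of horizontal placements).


Board is 4 x 6 (rows x cols).
Left (vertical) placements: (rows-1) * cols = 3 * 6 = 18
Right (horizontal) placements: rows * (cols-1) = 4 * 5 = 20
Advantage = Left - Right = 18 - 20 = -2

-2


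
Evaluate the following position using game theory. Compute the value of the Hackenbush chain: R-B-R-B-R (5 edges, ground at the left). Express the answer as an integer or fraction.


Edges (from ground): R-B-R-B-R
By Berlekamp's sign-expansion rule, a Blue-Red Hackenbush stalk has the value of the surreal number whose sign sequence is the edge sequence with B -> + and R -> -.
Sign sequence: -+-+-
Trace the sign expansion in the surreal number tree, starting from 0:
Edge 1: R (sign -) -> bounds (-inf, 0), value = -1
Edge 2: B (sign +) -> bounds (-1, 0), value = -1/2
Edge 3: R (sign -) -> bounds (-1, -1/2), value = -3/4
Edge 4: B (sign +) -> bounds (-3/4, -1/2), value = -5/8
Edge 5: R (sign -) -> bounds (-3/4, -5/8), value = -11/16
Game value = -11/16

-11/16


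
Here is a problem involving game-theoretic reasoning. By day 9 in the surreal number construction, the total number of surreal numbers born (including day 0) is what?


Day 0: {|} = 0 is born. Count = 1.
Day n: the number of surreal numbers born by day n is 2^(n+1) - 1.
By day 0: 2^1 - 1 = 1
By day 1: 2^2 - 1 = 3
By day 2: 2^3 - 1 = 7
By day 3: 2^4 - 1 = 15
By day 4: 2^5 - 1 = 31
By day 5: 2^6 - 1 = 63
By day 6: 2^7 - 1 = 127
By day 7: 2^8 - 1 = 255
By day 8: 2^9 - 1 = 511
By day 9: 2^10 - 1 = 1023
By day 9: 1023 surreal numbers.

1023


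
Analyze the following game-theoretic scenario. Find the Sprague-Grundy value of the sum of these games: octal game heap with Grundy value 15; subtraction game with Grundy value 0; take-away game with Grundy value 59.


By the Sprague-Grundy theorem, the Grundy value of a sum of games is the XOR of individual Grundy values.
octal game heap: Grundy value = 15. Running XOR: 0 XOR 15 = 15
subtraction game: Grundy value = 0. Running XOR: 15 XOR 0 = 15
take-away game: Grundy value = 59. Running XOR: 15 XOR 59 = 52
The combined Grundy value is 52.

52


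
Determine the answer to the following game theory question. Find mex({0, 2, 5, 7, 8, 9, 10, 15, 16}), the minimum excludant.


Set = {0, 2, 5, 7, 8, 9, 10, 15, 16}
0 is in the set.
1 is NOT in the set. This is the mex.
mex = 1

1


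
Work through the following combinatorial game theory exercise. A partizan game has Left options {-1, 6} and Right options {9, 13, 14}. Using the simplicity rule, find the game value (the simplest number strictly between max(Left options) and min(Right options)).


Left options: {-1, 6}, max = 6
Right options: {9, 13, 14}, min = 9
All options are numbers and max(Left) < min(Right), so by the simplicity theorem the value is the simplest (earliest-born) number strictly between 6 and 9.
Integers 7 through 8 all lie strictly between 6 and 9.
Among integers, the simplest (lowest birthday = smallest |n|; 0 is born on day 0, +-n on day n) is 7.
No non-integer in the interval can be simpler: if x is a non-integer in the interval, then floor(x) or ceil(x) also lies in the interval (the interval contains an integer), and both are proper prefixes of x's sign expansion, i.e. born earlier. So the game value is 7.
Game value = 7

7


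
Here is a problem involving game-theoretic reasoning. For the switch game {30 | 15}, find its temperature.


The game is {30 | 15}, a switch {a | b} with numbers a > b.
Cooling {a | b} by t gives {a - t | b + t}, which stops being hot when a - t = b + t, i.e. at t = (a - b)/2. So the temperature of a switch is (a - b)/2.
Temperature = (Left option - Right option) / 2
= (30 - (15)) / 2
= 15 / 2
= 15/2

15/2


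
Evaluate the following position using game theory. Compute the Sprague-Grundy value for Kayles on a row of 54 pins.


Kayles: a move removes 1 or 2 adjacent pins from a contiguous row.
Removing pins from a row of k leaves two independent rows (a, b) with a + b = k - 1 (one pin) or a + b = k - 2 (two pins); an end removal gives a = 0.
By Sprague-Grundy, G(k) = mex{ G(a) XOR G(b) } over all these splits. G(0) = 0.
G(1): splits (0,0):0^0=0 -> mex({0}) = 1
G(2): splits (0,1):0^1=1 (0,0):0^0=0 -> mex({0, 1}) = 2
G(3): splits (0,2):0^2=2 (1,1):1^1=0 (0,1):0^1=1 -> mex({0, 1, 2}) = 3
G(4): splits (0,3):0^3=3 (1,2):1^2=3 (0,2):0^2=2 (1,1):1^1=0 -> mex({0, 2, 3}) = 1
G(5): splits (0,4):0^1=1 (1,3):1^3=2 (2,2):2^2=0 (0,3):0^3=3 (1,2):1^2=3 -> mex({0, 1, 2, 3}) = 4
G(6) = mex({0, 1, 2, 4}) = 3
G(7) = mex({0, 1, 3, 4, 5}) = 2
G(8) = mex({0, 2, 3, 5, 6}) = 1
G(9) = mex({0, 1, 2, 3, 6, 7}) = 4
G(10) = mex({0, 1, 3, 4, 5, 7}) = 2
G(11) = mex({0, 1, 2, 3, 4, 5}) = 6
G(12) = mex({0, 1, 2, 3, 5, 6, 7}) = 4
G(13) = mex({0, 2, 3, 4, 6, 7}) = 1
G(14) = mex({0, 1, 4, 5, 6, 7}) = 2
G(15) = mex({0, 1, 2, 3, 4, 5, 6}) = 7
G(16) = mex({0, 2, 3, 5, 6, 7}) = 1
G(17) = mex({0, 1, 2, 3, 5, 6, 7}) = 4
G(18) = mex({0, 1, 2, 4, 5, 6}) = 3
G(19) = mex({0, 1, 3, 4, 5, 7}) = 2
G(20) = mex({0, 2, 3, 4, 5, 6, 7}) = 1
G(21) = mex({0, 1, 2, 3, 5, 6, 7}) = 4
G(22) = mex({0, 1, 2, 3, 4, 5, 7}) = 6
G(23) = mex({0, 1, 2, 3, 4, 5, 6}) = 7
G(24) = mex({0, 1, 2, 3, 5, 6, 7}) = 4
G(25) = mex({0, 2, 3, 4, 6, 7}) = 1
G(26) = mex({0, 1, 3, 4, 5, 6, 7}) = 2
G(27) = mex({0, 1, 2, 3, 4, 5, 6, 7}) = 8
G(28) = mex({0, 1, 2, 3, 4, 6, 7, 8}) = 5
G(29) = mex({0, 1, 2, 3, 5, 6, 7, 8, 9}) = 4
G(30) = mex({0, 1, 2, 3, 4, 5, 6, 9, 10}) = 7
G(31) = mex({0, 1, 3, 4, 5, 7, 10, 11}) = 2
G(32) = mex({0, 2, 3, 4, 5, 6, 7, 9, 11}) = 1
G(33) = mex({0, 1, 2, 3, 4, 5, 6, 7, 9, 12}) = 8
G(34) = mex({0, 1, 2, 3, 4, 5, 7, 8, 11, 12}) = 6
G(35) = mex({0, 1, 2, 3, 4, 5, 6, 8, 9, 10, 11}) = 7
G(36) = mex({0, 1, 2, 3, 5, 6, 7, 9, 10}) = 4
G(37) = mex({0, 2, 3, 4, 6, 7, 9, 10, 11, 12}) = 1
G(38) = mex({0, 1, 3, 4, 5, 6, 7, 9, 10, 11, 12}) = 2
G(39) = mex({0, 1, 2, 4, 5, 6, 7, 9, 10, 12, 14}) = 3
G(40) = mex({0, 2, 3, 4, 6, 7, 11, 12, 14}) = 1
G(41) = mex({0, 1, 2, 3, 5, 6, 7, 9, 10, 11, 12}) = 4
G(42) = mex({0, 1, 2, 3, 4, 5, 6, 9, 10}) = 7
G(43) = mex({0, 1, 3, 4, 5, 7, 9, 10, 12, 15}) = 2
G(44) = mex({0, 2, 3, 4, 5, 6, 7, 9, 10, 12, 15}) = 1
G(45) = mex({0, 1, 2, 3, 4, 5, 6, 7, 9, 10, 12, 14}) = 8
G(46) = mex({0, 1, 3, 4, 5, 7, 8, 11, 12, 14}) = 2
G(47) = mex({0, 1, 2, 3, 4, 5, 6, 8, 9, 10, 11, 12}) = 7
G(48) = mex({0, 1, 2, 3, 5, 6, 7, 9, 10}) = 4
G(49) = mex({0, 2, 3, 4, 6, 7, 9, 10, 11, 12, 15}) = 1
G(50) = mex({0, 1, 4, 5, 6, 7, 9, 11, 12, 14, 15}) = 2
G(51) = mex({0, 1, 2, 3, 4, 5, 6, 7, 9, 12, 14, 15}) = 8
G(52) = mex({0, 2, 3, 4, 5, 6, 7, 8, 11, 12, 15}) = 1
G(53) = mex({0, 1, 2, 3, 5, 6, 7, 8, 9, 10, 11, 12}) = 4
G(54) = mex({0, 1, 2, 3, 4, 5, 6, 9, 10}) = 7
Therefore G(54) = 7.

7


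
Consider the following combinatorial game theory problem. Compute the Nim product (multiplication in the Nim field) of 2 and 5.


Nim multiplication is bilinear over XOR: (u XOR v) * w = (u*w) XOR (v*w).
So we split each operand into its bit components and XOR the pairwise Nim products.
2 = 2 (as XOR of powers of 2).
5 = 1 + 4 (as XOR of powers of 2).
Using the standard Nim-product table on single bits:
  2*2 = 3,   2*4 = 8,   2*8 = 12,
  4*4 = 6,   4*8 = 11,  8*8 = 13,
and  1*x = x (identity), k*l = l*k (commutative).
Pairwise Nim products:
  2 * 1 = 2
  2 * 4 = 8
XOR them: 2 XOR 8 = 10.
Result: 2 * 5 = 10 (in Nim).

10


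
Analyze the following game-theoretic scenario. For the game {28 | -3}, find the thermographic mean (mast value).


Game = {28 | -3}, a switch {a | b} with numbers a > b.
Its thermograph has left wall a - t and right wall b + t, which meet at t = (a - b)/2, where both equal (a + b)/2. So the mast (mean value) is at (a + b)/2.
Mean = (28 + (-3))/2 = 25/2 = 25/2

25/2


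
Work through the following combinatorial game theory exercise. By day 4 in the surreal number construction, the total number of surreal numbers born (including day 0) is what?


Day 0: {|} = 0 is born. Count = 1.
Day n: the number of surreal numbers born by day n is 2^(n+1) - 1.
By day 0: 2^1 - 1 = 1
By day 1: 2^2 - 1 = 3
By day 2: 2^3 - 1 = 7
By day 3: 2^4 - 1 = 15
By day 4: 2^5 - 1 = 31
By day 4: 31 surreal numbers.

31


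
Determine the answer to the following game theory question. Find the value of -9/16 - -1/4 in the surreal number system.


x = -9/16, y = -1/4
Converting to common denominator: 16
x = -9/16, y = -4/16
x - y = -9/16 - -1/4 = -5/16

-5/16


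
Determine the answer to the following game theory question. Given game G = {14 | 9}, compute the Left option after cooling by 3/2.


Original game: {14 | 9} (a switch {a | b} with a > b).
Cooling by t (for t below the temperature (a - b)/2 = 5/2) taxes each move by t: {a | b} cooled by t is {a - t | b + t}.
Cooling amount: t = 3/2
Cooled Left option: 14 - 3/2 = 25/2
Cooled Right option: 9 + 3/2 = 21/2
Cooled game: {25/2 | 21/2}
Left option = 25/2

25/2


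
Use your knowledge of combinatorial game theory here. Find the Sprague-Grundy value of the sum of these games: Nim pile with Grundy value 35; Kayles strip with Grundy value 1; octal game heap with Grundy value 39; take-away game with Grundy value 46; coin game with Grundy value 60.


By the Sprague-Grundy theorem, the Grundy value of a sum of games is the XOR of individual Grundy values.
Nim pile: Grundy value = 35. Running XOR: 0 XOR 35 = 35
Kayles strip: Grundy value = 1. Running XOR: 35 XOR 1 = 34
octal game heap: Grundy value = 39. Running XOR: 34 XOR 39 = 5
take-away game: Grundy value = 46. Running XOR: 5 XOR 46 = 43
coin game: Grundy value = 60. Running XOR: 43 XOR 60 = 23
The combined Grundy value is 23.

23


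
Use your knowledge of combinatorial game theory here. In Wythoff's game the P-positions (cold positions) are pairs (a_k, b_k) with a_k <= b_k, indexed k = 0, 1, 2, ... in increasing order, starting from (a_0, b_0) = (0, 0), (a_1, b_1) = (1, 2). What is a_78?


By Wythoff's theorem, a_k = floor(k * phi) and b_k = floor(k * phi^2) = a_k + k, where phi = (1 + sqrt(5))/2 is the golden ratio.
phi = (1 + sqrt(5))/2 = 1.618034
k = 78
k * phi = 78 * 1.618034 = 126.206651
a_78 = floor(k * phi) = 126

126


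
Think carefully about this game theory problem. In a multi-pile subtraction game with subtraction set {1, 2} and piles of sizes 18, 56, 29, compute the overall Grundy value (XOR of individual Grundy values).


Subtraction set: {1, 2}
For this subtraction set, G(n) = n mod 3 (period = max + 1 = 3).
Pile 1 (size 18): G(18) = 18 mod 3 = 0
Pile 2 (size 56): G(56) = 56 mod 3 = 2
Pile 3 (size 29): G(29) = 29 mod 3 = 2
Total Grundy value = XOR of all: 0 XOR 2 XOR 2 = 0

0


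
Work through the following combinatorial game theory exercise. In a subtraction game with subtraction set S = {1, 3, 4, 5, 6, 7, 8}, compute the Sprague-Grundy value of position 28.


The subtraction set is S = {1, 3, 4, 5, 6, 7, 8}.
G(k) = mex{ G(k - s) : s in S, s <= k }. We compute iteratively: G(0) = 0.
G(1) = mex({0}) = 1
G(2) = mex({1}) = 0
G(3) = mex({0}) = 1
G(4) = mex({0, 1}) = 2
G(5) = mex({0, 1, 2}) = 3
G(6) = mex({0, 1, 3}) = 2
G(7) = mex({0, 1, 2}) = 3
G(8) = mex({0, 1, 2, 3}) = 4
G(9) = mex({0, 1, 2, 3, 4}) = 5
G(10) = mex({0, 1, 2, 3, 5}) = 4
G(11) = mex({1, 2, 3, 4}) = 0
G(12) = mex({0, 2, 3, 4, 5}) = 1
G(13) = mex({1, 2, 3, 4, 5}) = 0
G(14) = mex({0, 2, 3, 4, 5}) = 1
G(15) = mex({0, 1, 3, 4, 5}) = 2
G(16) = mex({0, 1, 2, 4, 5}) = 3
G(17) = mex({0, 1, 3, 4, 5}) = 2
G(18) = mex({0, 1, 2, 4}) = 3
Observe that G(11)..G(18) = 0, 1, 0, 1, 2, 3, 2, 3 repeats G(0)..G(7) = 0, 1, 0, 1, 2, 3, 2, 3.
For k >= max(S) = 8, G(k) is determined by the previous 8 values G(k-8)..G(k-1); a window of 8 consecutive values has recurred shifted by 11, so by induction G(k + 11) = G(k) for all k >= 0: the sequence is periodic from the start with period 11.
One period: G(0..10) = 0, 1, 0, 1, 2, 3, 2, 3, 4, 5, 4.
28 mod 11 = 6, so G(28) = G(6) = 2.

2


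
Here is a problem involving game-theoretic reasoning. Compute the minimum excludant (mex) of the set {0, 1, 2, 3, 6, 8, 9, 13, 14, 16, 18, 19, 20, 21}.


Set = {0, 1, 2, 3, 6, 8, 9, 13, 14, 16, 18, 19, 20, 21}
0 is in the set.
1 is in the set.
2 is in the set.
3 is in the set.
4 is NOT in the set. This is the mex.
mex = 4

4


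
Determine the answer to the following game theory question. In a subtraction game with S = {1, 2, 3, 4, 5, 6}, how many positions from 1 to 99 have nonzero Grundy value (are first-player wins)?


Subtraction set S = {1, 2, 3, 4, 5, 6}, so G(n) = n mod 7.
G(n) = 0 when n is a multiple of 7.
Multiples of 7 in [1, 99]: 14
N-positions (nonzero Grundy) = 99 - 14 = 85

85


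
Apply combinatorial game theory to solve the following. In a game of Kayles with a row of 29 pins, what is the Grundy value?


Kayles: a move removes 1 or 2 adjacent pins from a contiguous row.
Removing pins from a row of k leaves two independent rows (a, b) with a + b = k - 1 (one pin) or a + b = k - 2 (two pins); an end removal gives a = 0.
By Sprague-Grundy, G(k) = mex{ G(a) XOR G(b) } over all these splits. G(0) = 0.
G(1): splits (0,0):0^0=0 -> mex({0}) = 1
G(2): splits (0,1):0^1=1 (0,0):0^0=0 -> mex({0, 1}) = 2
G(3): splits (0,2):0^2=2 (1,1):1^1=0 (0,1):0^1=1 -> mex({0, 1, 2}) = 3
G(4): splits (0,3):0^3=3 (1,2):1^2=3 (0,2):0^2=2 (1,1):1^1=0 -> mex({0, 2, 3}) = 1
G(5): splits (0,4):0^1=1 (1,3):1^3=2 (2,2):2^2=0 (0,3):0^3=3 (1,2):1^2=3 -> mex({0, 1, 2, 3}) = 4
G(6) = mex({0, 1, 2, 4}) = 3
G(7) = mex({0, 1, 3, 4, 5}) = 2
G(8) = mex({0, 2, 3, 5, 6}) = 1
G(9) = mex({0, 1, 2, 3, 6, 7}) = 4
G(10) = mex({0, 1, 3, 4, 5, 7}) = 2
G(11) = mex({0, 1, 2, 3, 4, 5}) = 6
G(12) = mex({0, 1, 2, 3, 5, 6, 7}) = 4
G(13) = mex({0, 2, 3, 4, 6, 7}) = 1
G(14) = mex({0, 1, 4, 5, 6, 7}) = 2
G(15) = mex({0, 1, 2, 3, 4, 5, 6}) = 7
G(16) = mex({0, 2, 3, 5, 6, 7}) = 1
G(17) = mex({0, 1, 2, 3, 5, 6, 7}) = 4
G(18) = mex({0, 1, 2, 4, 5, 6}) = 3
G(19) = mex({0, 1, 3, 4, 5, 7}) = 2
G(20) = mex({0, 2, 3, 4, 5, 6, 7}) = 1
G(21) = mex({0, 1, 2, 3, 5, 6, 7}) = 4
G(22) = mex({0, 1, 2, 3, 4, 5, 7}) = 6
G(23) = mex({0, 1, 2, 3, 4, 5, 6}) = 7
G(24) = mex({0, 1, 2, 3, 5, 6, 7}) = 4
G(25) = mex({0, 2, 3, 4, 6, 7}) = 1
G(26) = mex({0, 1, 3, 4, 5, 6, 7}) = 2
G(27) = mex({0, 1, 2, 3, 4, 5, 6, 7}) = 8
G(28) = mex({0, 1, 2, 3, 4, 6, 7, 8}) = 5
G(29) = mex({0, 1, 2, 3, 5, 6, 7, 8, 9}) = 4
Therefore G(29) = 4.

4


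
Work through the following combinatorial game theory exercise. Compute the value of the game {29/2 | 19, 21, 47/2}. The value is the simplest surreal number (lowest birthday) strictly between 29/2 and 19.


Left options: {29/2}, max = 29/2
Right options: {19, 21, 47/2}, min = 19
All options are numbers and max(Left) < min(Right), so by the simplicity theorem the value is the simplest (earliest-born) number strictly between 29/2 and 19.
Integers 15 through 18 all lie strictly between 29/2 and 19.
Among integers, the simplest (lowest birthday = smallest |n|; 0 is born on day 0, +-n on day n) is 15.
No non-integer in the interval can be simpler: if x is a non-integer in the interval, then floor(x) or ceil(x) also lies in the interval (the interval contains an integer), and both are proper prefixes of x's sign expansion, i.e. born earlier. So the game value is 15.
Game value = 15

15


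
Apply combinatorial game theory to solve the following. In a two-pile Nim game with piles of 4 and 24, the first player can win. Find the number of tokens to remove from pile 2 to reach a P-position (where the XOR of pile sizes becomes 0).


Piles: 4 and 24
Current XOR: 4 XOR 24 = 28 (non-zero, so this is an N-position).
To make the XOR zero, we need to find a move that balances the piles.
For pile 2 (size 24): target = 24 XOR 28 = 4
We reduce pile 2 from 24 to 4.
Tokens removed: 24 - 4 = 20
Verification: 4 XOR 4 = 0

20


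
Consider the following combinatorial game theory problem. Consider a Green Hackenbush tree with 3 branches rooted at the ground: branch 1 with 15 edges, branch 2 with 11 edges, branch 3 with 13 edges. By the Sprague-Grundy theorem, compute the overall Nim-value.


The tree has 3 branches from the ground vertex.
In Green Hackenbush, the Nim-value of a simple path of length k is k.
Branch 1: length 15, Nim-value = 15
Branch 2: length 11, Nim-value = 11
Branch 3: length 13, Nim-value = 13
Total Nim-value = XOR of all branch values:
0 XOR 15 = 15
15 XOR 11 = 4
4 XOR 13 = 9
Nim-value of the tree = 9

9


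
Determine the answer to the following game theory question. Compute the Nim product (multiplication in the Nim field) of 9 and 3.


Nim multiplication is bilinear over XOR: (u XOR v) * w = (u*w) XOR (v*w).
So we split each operand into its bit components and XOR the pairwise Nim products.
9 = 1 + 8 (as XOR of powers of 2).
3 = 1 + 2 (as XOR of powers of 2).
Using the standard Nim-product table on single bits:
  2*2 = 3,   2*4 = 8,   2*8 = 12,
  4*4 = 6,   4*8 = 11,  8*8 = 13,
and  1*x = x (identity), k*l = l*k (commutative).
Pairwise Nim products:
  1 * 1 = 1
  1 * 2 = 2
  8 * 1 = 8
  8 * 2 = 12
XOR them: 1 XOR 2 XOR 8 XOR 12 = 7.
Result: 9 * 3 = 7 (in Nim).

7


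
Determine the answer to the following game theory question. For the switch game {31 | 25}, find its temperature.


The game is {31 | 25}, a switch {a | b} with numbers a > b.
Cooling {a | b} by t gives {a - t | b + t}, which stops being hot when a - t = b + t, i.e. at t = (a - b)/2. So the temperature of a switch is (a - b)/2.
Temperature = (Left option - Right option) / 2
= (31 - (25)) / 2
= 6 / 2
= 3

3


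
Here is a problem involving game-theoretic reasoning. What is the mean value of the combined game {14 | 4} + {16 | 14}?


G1 = {14 | 4}, G2 = {16 | 14}
Each is a switch {a | b} with numbers a > b; its mean value is (a + b)/2, and mean value is additive over game sums: m(G1 + G2) = m(G1) + m(G2).
Mean of G1 = (14 + (4))/2 = 18/2 = 9
Mean of G2 = (16 + (14))/2 = 30/2 = 15
Mean of G1 + G2 = 9 + 15 = 24

24


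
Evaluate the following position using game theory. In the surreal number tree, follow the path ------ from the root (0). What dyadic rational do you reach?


Sign expansion: ------
Rule: track bounds (lo, hi), initially (-inf, +inf). On '+', the current value becomes lo and we move to the simplest number in (value, hi): value + 1 if hi = +inf, otherwise the midpoint (value + hi)/2. On '-', the current value becomes hi and we move to value - 1 if lo = -inf, otherwise the midpoint (lo + value)/2.
Start at 0.
Step 1: sign = -, move left. Bounds: (-inf, 0). Value = -1
Step 2: sign = -, move left. Bounds: (-inf, -1). Value = -2
Step 3: sign = -, move left. Bounds: (-inf, -2). Value = -3
Step 4: sign = -, move left. Bounds: (-inf, -3). Value = -4
Step 5: sign = -, move left. Bounds: (-inf, -4). Value = -5
Step 6: sign = -, move left. Bounds: (-inf, -5). Value = -6
The surreal number with sign expansion ------ is -6.

-6


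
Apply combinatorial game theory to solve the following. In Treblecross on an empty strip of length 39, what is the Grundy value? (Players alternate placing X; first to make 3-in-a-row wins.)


Treblecross: place X on empty cells; 3-in-a-row wins.
Playing within two cells of an existing X lets the opponent win at once, so sensible play treats the cells i-2..i+2 around each X as dead. The player left with no safe cell loses, so this is a normal-play take-away game on strips of safe cells.
Placing X at cell i (0-indexed) of a strip of k safe cells leaves independent strips of sizes max(0, i-2) and max(0, k-i-3). Hence G(k) = mex{ G(max(0,i-2)) XOR G(max(0,k-i-3)) : 0 <= i < k }, with G(0) = 0.
G(1): splits (0,0):0^0=0 -> mex({0}) = 1
G(2): splits (0,0):0^0=0 -> mex({0}) = 1
G(3): splits (0,0):0^0=0 -> mex({0}) = 1
G(4): splits (0,1):0^1=1 (0,0):0^0=0 -> mex({0, 1}) = 2
G(5): splits (0,2):0^1=1 (0,1):0^1=1 (0,0):0^0=0 -> mex({0, 1}) = 2
G(6) = mex({1}) = 0
G(7) = mex({0, 1, 2}) = 3
G(8) = mex({0, 1, 2}) = 3
G(9) = mex({0, 2}) = 1
G(10) = mex({0, 2, 3}) = 1
G(11) = mex({0, 3}) = 1
G(12) = mex({1, 3}) = 0
G(13) = mex({0, 1, 2, 3}) = 4
G(14) = mex({0, 1, 2}) = 3
G(15) = mex({0, 1, 2}) = 3
G(16) = mex({0, 1, 2, 4}) = 3
G(17) = mex({0, 1, 3, 4}) = 2
G(18) = mex({0, 1, 3, 4}) = 2
G(19) = mex({0, 1, 3, 5}) = 2
G(20) = mex({0, 1, 2, 3, 5}) = 4
G(21) = mex({0, 1, 2, 3, 5}) = 4
G(22) = mex({1, 2, 6}) = 0
G(23) = mex({0, 1, 2, 3, 4, 6}) = 5
G(24) = mex({0, 1, 2, 3, 4}) = 5
G(25) = mex({0, 1, 3, 4, 7}) = 2
G(26) = mex({0, 1, 3, 4, 5, 7}) = 2
G(27) = mex({0, 1, 3, 5}) = 2
G(28) = mex({0, 1, 2, 5}) = 3
G(29) = mex({0, 1, 2, 4, 5, 6}) = 3
G(30) = mex({1, 2, 4, 6}) = 0
G(31) = mex({0, 1, 2, 3, 4, 6}) = 5
G(32) = mex({1, 2, 3, 4, 7}) = 0
G(33) = mex({0, 3, 7}) = 1
G(34) = mex({0, 2, 3, 5, 7}) = 1
G(35) = mex({0, 2, 3, 5, 6}) = 1
G(36) = mex({0, 1, 2, 5, 6}) = 3
G(37) = mex({0, 1, 2, 4, 5, 6}) = 3
G(38) = mex({0, 1, 2, 4}) = 3
G(39) = mex({0, 1, 2, 3, 4, 7}) = 5
Therefore G(39) = 5.

5


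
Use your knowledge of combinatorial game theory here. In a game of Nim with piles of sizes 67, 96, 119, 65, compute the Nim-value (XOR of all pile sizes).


We need the XOR (exclusive or) of all pile sizes.
After XOR-ing pile 1 (size 67): 0 XOR 67 = 67
After XOR-ing pile 2 (size 96): 67 XOR 96 = 35
After XOR-ing pile 3 (size 119): 35 XOR 119 = 84
After XOR-ing pile 4 (size 65): 84 XOR 65 = 21
The Nim-value of this position is 21.

21


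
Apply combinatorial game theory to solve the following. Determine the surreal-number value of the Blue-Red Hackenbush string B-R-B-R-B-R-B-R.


Edges (from ground): B-R-B-R-B-R-B-R
By Berlekamp's sign-expansion rule, a Blue-Red Hackenbush stalk has the value of the surreal number whose sign sequence is the edge sequence with B -> + and R -> -.
Sign sequence: +-+-+-+-
Trace the sign expansion in the surreal number tree, starting from 0:
Edge 1: B (sign +) -> bounds (0, +inf), value = 1
Edge 2: R (sign -) -> bounds (0, 1), value = 1/2
Edge 3: B (sign +) -> bounds (1/2, 1), value = 3/4
Edge 4: R (sign -) -> bounds (1/2, 3/4), value = 5/8
Edge 5: B (sign +) -> bounds (5/8, 3/4), value = 11/16
Edge 6: R (sign -) -> bounds (5/8, 11/16), value = 21/32
Edge 7: B (sign +) -> bounds (21/32, 11/16), value = 43/64
Edge 8: R (sign -) -> bounds (21/32, 43/64), value = 85/128
Game value = 85/128

85/128


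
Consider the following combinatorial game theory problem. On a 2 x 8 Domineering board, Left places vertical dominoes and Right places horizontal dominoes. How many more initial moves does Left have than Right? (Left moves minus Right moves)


Board is 2 x 8 (rows x cols).
Left (vertical) placements: (rows-1) * cols = 1 * 8 = 8
Right (horizontal) placements: rows * (cols-1) = 2 * 7 = 14
Advantage = Left - Right = 8 - 14 = -6

-6


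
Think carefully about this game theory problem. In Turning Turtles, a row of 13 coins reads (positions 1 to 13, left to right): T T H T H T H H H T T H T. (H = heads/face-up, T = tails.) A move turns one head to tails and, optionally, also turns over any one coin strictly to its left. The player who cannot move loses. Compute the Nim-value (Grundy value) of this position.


Coins: T T H T H T H H H T T H T
Key fact: a single head at position k behaves exactly like a Nim heap of size k (turning it to T and optionally flipping a coin at j < k corresponds to moving the heap from k to j, or to 0), and heads combine as a disjunctive sum (two heads at the same place would cancel, matching j XOR j = 0). So the Nim-value is the XOR of the 1-indexed positions of the heads.
Face-up positions (1-indexed): [3, 5, 7, 8, 9, 12]
XOR 0 with 3: 0 XOR 3 = 3
XOR 3 with 5: 3 XOR 5 = 6
XOR 6 with 7: 6 XOR 7 = 1
XOR 1 with 8: 1 XOR 8 = 9
XOR 9 with 9: 9 XOR 9 = 0
XOR 0 with 12: 0 XOR 12 = 12
Nim-value = 12

12


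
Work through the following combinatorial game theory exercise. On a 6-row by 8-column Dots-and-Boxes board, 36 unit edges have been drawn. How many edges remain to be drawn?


Grid: 6 x 8 boxes, i.e. 7 rows and 9 columns of dots.
Horizontal edges: (rows + 1) * cols = 7 * 8 = 56
Vertical edges: rows * (cols + 1) = 6 * 9 = 54
Total edges: 56 + 54 = 110
Edges drawn: 36
Remaining: 110 - 36 = 74

74


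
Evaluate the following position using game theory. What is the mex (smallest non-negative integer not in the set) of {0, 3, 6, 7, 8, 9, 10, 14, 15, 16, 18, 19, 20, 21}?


Set = {0, 3, 6, 7, 8, 9, 10, 14, 15, 16, 18, 19, 20, 21}
0 is in the set.
1 is NOT in the set. This is the mex.
mex = 1

1


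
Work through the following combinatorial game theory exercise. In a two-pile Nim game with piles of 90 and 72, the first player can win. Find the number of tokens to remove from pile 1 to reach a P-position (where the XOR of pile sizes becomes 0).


Piles: 90 and 72
Current XOR: 90 XOR 72 = 18 (non-zero, so this is an N-position).
To make the XOR zero, we need to find a move that balances the piles.
For pile 1 (size 90): target = 90 XOR 18 = 72
We reduce pile 1 from 90 to 72.
Tokens removed: 90 - 72 = 18
Verification: 72 XOR 72 = 0

18


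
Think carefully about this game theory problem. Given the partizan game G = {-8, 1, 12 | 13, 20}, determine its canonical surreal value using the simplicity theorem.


Left options: {-8, 1, 12}, max = 12
Right options: {13, 20}, min = 13
All options are numbers and max(Left) < min(Right), so by the simplicity theorem the value is the simplest (earliest-born) number strictly between 12 and 13.
No integer lies strictly between 12 and 13, so the value is the dyadic rational m/2^k in the interval with the smallest k (then m odd); search k = 1, 2, ...:
Denominator 2: 25/2 lies strictly between 12 and 13 -- found.
The simplest number in the interval is 25/2.
Game value = 25/2

25/2


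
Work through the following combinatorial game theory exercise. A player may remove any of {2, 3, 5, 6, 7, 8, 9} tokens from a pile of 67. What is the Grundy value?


The subtraction set is S = {2, 3, 5, 6, 7, 8, 9}.
G(k) = mex{ G(k - s) : s in S, s <= k }. We compute iteratively: G(0) = 0.
G(1) = mex({}) = 0
G(2) = mex({0}) = 1
G(3) = mex({0}) = 1
G(4) = mex({0, 1}) = 2
G(5) = mex({0, 1}) = 2
G(6) = mex({0, 1, 2}) = 3
G(7) = mex({0, 1, 2}) = 3
G(8) = mex({0, 1, 2, 3}) = 4
G(9) = mex({0, 1, 2, 3}) = 4
G(10) = mex({0, 1, 2, 3, 4}) = 5
G(11) = mex({1, 2, 3, 4}) = 0
G(12) = mex({1, 2, 3, 4, 5}) = 0
G(13) = mex({0, 2, 3, 4, 5}) = 1
G(14) = mex({0, 2, 3, 4}) = 1
G(15) = mex({0, 1, 3, 4, 5}) = 2
G(16) = mex({0, 1, 3, 4, 5}) = 2
G(17) = mex({0, 1, 2, 4, 5}) = 3
G(18) = mex({0, 1, 2, 4, 5}) = 3
G(19) = mex({0, 1, 2, 3, 5}) = 4
Observe that G(11)..G(19) = 0, 0, 1, 1, 2, 2, 3, 3, 4 repeats G(0)..G(8) = 0, 0, 1, 1, 2, 2, 3, 3, 4.
For k >= max(S) = 9, G(k) is determined by the previous 9 values G(k-9)..G(k-1); a window of 9 consecutive values has recurred shifted by 11, so by induction G(k + 11) = G(k) for all k >= 0: the sequence is periodic from the start with period 11.
One period: G(0..10) = 0, 0, 1, 1, 2, 2, 3, 3, 4, 4, 5.
67 mod 11 = 1, so G(67) = G(1) = 0.

0


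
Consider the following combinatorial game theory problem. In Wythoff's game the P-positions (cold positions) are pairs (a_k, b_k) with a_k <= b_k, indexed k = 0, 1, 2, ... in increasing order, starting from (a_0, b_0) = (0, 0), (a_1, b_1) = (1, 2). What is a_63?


By Wythoff's theorem, a_k = floor(k * phi) and b_k = floor(k * phi^2) = a_k + k, where phi = (1 + sqrt(5))/2 is the golden ratio.
phi = (1 + sqrt(5))/2 = 1.618034
k = 63
k * phi = 63 * 1.618034 = 101.936141
a_63 = floor(k * phi) = 101

101


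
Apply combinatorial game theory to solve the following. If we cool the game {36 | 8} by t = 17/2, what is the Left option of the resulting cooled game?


Original game: {36 | 8} (a switch {a | b} with a > b).
Cooling by t (for t below the temperature (a - b)/2 = 14) taxes each move by t: {a | b} cooled by t is {a - t | b + t}.
Cooling amount: t = 17/2
Cooled Left option: 36 - 17/2 = 55/2
Cooled Right option: 8 + 17/2 = 33/2
Cooled game: {55/2 | 33/2}
Left option = 55/2

55/2


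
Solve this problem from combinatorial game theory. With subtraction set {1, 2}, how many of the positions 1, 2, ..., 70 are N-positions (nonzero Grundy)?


Subtraction set S = {1, 2}, so G(n) = n mod 3.
G(n) = 0 when n is a multiple of 3.
Multiples of 3 in [1, 70]: 23
N-positions (nonzero Grundy) = 70 - 23 = 47

47


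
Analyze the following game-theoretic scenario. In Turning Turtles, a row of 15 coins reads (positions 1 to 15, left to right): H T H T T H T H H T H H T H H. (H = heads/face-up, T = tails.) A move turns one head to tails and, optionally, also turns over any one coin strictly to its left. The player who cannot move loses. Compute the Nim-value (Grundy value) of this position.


Coins: H T H T T H T H H T H H T H H
Key fact: a single head at position k behaves exactly like a Nim heap of size k (turning it to T and optionally flipping a coin at j < k corresponds to moving the heap from k to j, or to 0), and heads combine as a disjunctive sum (two heads at the same place would cancel, matching j XOR j = 0). So the Nim-value is the XOR of the 1-indexed positions of the heads.
Face-up positions (1-indexed): [1, 3, 6, 8, 9, 11, 12, 14, 15]
XOR 0 with 1: 0 XOR 1 = 1
XOR 1 with 3: 1 XOR 3 = 2
XOR 2 with 6: 2 XOR 6 = 4
XOR 4 with 8: 4 XOR 8 = 12
XOR 12 with 9: 12 XOR 9 = 5
XOR 5 with 11: 5 XOR 11 = 14
XOR 14 with 12: 14 XOR 12 = 2
XOR 2 with 14: 2 XOR 14 = 12
XOR 12 with 15: 12 XOR 15 = 3
Nim-value = 3

3


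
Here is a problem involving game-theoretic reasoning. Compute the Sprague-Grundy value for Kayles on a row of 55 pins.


Kayles: a move removes 1 or 2 adjacent pins from a contiguous row.
Removing pins from a row of k leaves two independent rows (a, b) with a + b = k - 1 (one pin) or a + b = k - 2 (two pins); an end removal gives a = 0.
By Sprague-Grundy, G(k) = mex{ G(a) XOR G(b) } over all these splits. G(0) = 0.
G(1): splits (0,0):0^0=0 -> mex({0}) = 1
G(2): splits (0,1):0^1=1 (0,0):0^0=0 -> mex({0, 1}) = 2
G(3): splits (0,2):0^2=2 (1,1):1^1=0 (0,1):0^1=1 -> mex({0, 1, 2}) = 3
G(4): splits (0,3):0^3=3 (1,2):1^2=3 (0,2):0^2=2 (1,1):1^1=0 -> mex({0, 2, 3}) = 1
G(5): splits (0,4):0^1=1 (1,3):1^3=2 (2,2):2^2=0 (0,3):0^3=3 (1,2):1^2=3 -> mex({0, 1, 2, 3}) = 4
G(6) = mex({0, 1, 2, 4}) = 3
G(7) = mex({0, 1, 3, 4, 5}) = 2
G(8) = mex({0, 2, 3, 5, 6}) = 1
G(9) = mex({0, 1, 2, 3, 6, 7}) = 4
G(10) = mex({0, 1, 3, 4, 5, 7}) = 2
G(11) = mex({0, 1, 2, 3, 4, 5}) = 6
G(12) = mex({0, 1, 2, 3, 5, 6, 7}) = 4
G(13) = mex({0, 2, 3, 4, 6, 7}) = 1
G(14) = mex({0, 1, 4, 5, 6, 7}) = 2
G(15) = mex({0, 1, 2, 3, 4, 5, 6}) = 7
G(16) = mex({0, 2, 3, 5, 6, 7}) = 1
G(17) = mex({0, 1, 2, 3, 5, 6, 7}) = 4
G(18) = mex({0, 1, 2, 4, 5, 6}) = 3
G(19) = mex({0, 1, 3, 4, 5, 7}) = 2
G(20) = mex({0, 2, 3, 4, 5, 6, 7}) = 1
G(21) = mex({0, 1, 2, 3, 5, 6, 7}) = 4
G(22) = mex({0, 1, 2, 3, 4, 5, 7}) = 6
G(23) = mex({0, 1, 2, 3, 4, 5, 6}) = 7
G(24) = mex({0, 1, 2, 3, 5, 6, 7}) = 4
G(25) = mex({0, 2, 3, 4, 6, 7}) = 1
G(26) = mex({0, 1, 3, 4, 5, 6, 7}) = 2
G(27) = mex({0, 1, 2, 3, 4, 5, 6, 7}) = 8
G(28) = mex({0, 1, 2, 3, 4, 6, 7, 8}) = 5
G(29) = mex({0, 1, 2, 3, 5, 6, 7, 8, 9}) = 4
G(30) = mex({0, 1, 2, 3, 4, 5, 6, 9, 10}) = 7
G(31) = mex({0, 1, 3, 4, 5, 7, 10, 11}) = 2
G(32) = mex({0, 2, 3, 4, 5, 6, 7, 9, 11}) = 1
G(33) = mex({0, 1, 2, 3, 4, 5, 6, 7, 9, 12}) = 8
G(34) = mex({0, 1, 2, 3, 4, 5, 7, 8, 11, 12}) = 6
G(35) = mex({0, 1, 2, 3, 4, 5, 6, 8, 9, 10, 11}) = 7
G(36) = mex({0, 1, 2, 3, 5, 6, 7, 9, 10}) = 4
G(37) = mex({0, 2, 3, 4, 6, 7, 9, 10, 11, 12}) = 1
G(38) = mex({0, 1, 3, 4, 5, 6, 7, 9, 10, 11, 12}) = 2
G(39) = mex({0, 1, 2, 4, 5, 6, 7, 9, 10, 12, 14}) = 3
G(40) = mex({0, 2, 3, 4, 6, 7, 11, 12, 14}) = 1
G(41) = mex({0, 1, 2, 3, 5, 6, 7, 9, 10, 11, 12}) = 4
G(42) = mex({0, 1, 2, 3, 4, 5, 6, 9, 10}) = 7
G(43) = mex({0, 1, 3, 4, 5, 7, 9, 10, 12, 15}) = 2
G(44) = mex({0, 2, 3, 4, 5, 6, 7, 9, 10, 12, 15}) = 1
G(45) = mex({0, 1, 2, 3, 4, 5, 6, 7, 9, 10, 12, 14}) = 8
G(46) = mex({0, 1, 3, 4, 5, 7, 8, 11, 12, 14}) = 2
G(47) = mex({0, 1, 2, 3, 4, 5, 6, 8, 9, 10, 11, 12}) = 7
G(48) = mex({0, 1, 2, 3, 5, 6, 7, 9, 10}) = 4
G(49) = mex({0, 2, 3, 4, 6, 7, 9, 10, 11, 12, 15}) = 1
G(50) = mex({0, 1, 4, 5, 6, 7, 9, 11, 12, 14, 15}) = 2
G(51) = mex({0, 1, 2, 3, 4, 5, 6, 7, 9, 12, 14, 15}) = 8
G(52) = mex({0, 2, 3, 4, 5, 6, 7, 8, 11, 12, 15}) = 1
G(53) = mex({0, 1, 2, 3, 5, 6, 7, 8, 9, 10, 11, 12}) = 4
G(54) = mex({0, 1, 2, 3, 4, 5, 6, 9, 10}) = 7
G(55) = mex({0, 1, 3, 4, 5, 7, 9, 10, 11, 12}) = 2
Therefore G(55) = 2.

2


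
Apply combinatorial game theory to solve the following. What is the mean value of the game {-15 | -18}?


Game = {-15 | -18}, a switch {a | b} with numbers a > b.
Its thermograph has left wall a - t and right wall b + t, which meet at t = (a - b)/2, where both equal (a + b)/2. So the mast (mean value) is at (a + b)/2.
Mean = (-15 + (-18))/2 = -33/2 = -33/2

-33/2


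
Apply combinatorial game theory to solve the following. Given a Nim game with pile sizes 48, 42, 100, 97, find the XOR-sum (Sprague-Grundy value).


We need the XOR (exclusive or) of all pile sizes.
After XOR-ing pile 1 (size 48): 0 XOR 48 = 48
After XOR-ing pile 2 (size 42): 48 XOR 42 = 26
After XOR-ing pile 3 (size 100): 26 XOR 100 = 126
After XOR-ing pile 4 (size 97): 126 XOR 97 = 31
The Nim-value of this position is 31.

31


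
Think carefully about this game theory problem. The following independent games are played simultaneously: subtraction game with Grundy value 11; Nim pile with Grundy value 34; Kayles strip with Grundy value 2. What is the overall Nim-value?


By the Sprague-Grundy theorem, the Grundy value of a sum of games is the XOR of individual Grundy values.
subtraction game: Grundy value = 11. Running XOR: 0 XOR 11 = 11
Nim pile: Grundy value = 34. Running XOR: 11 XOR 34 = 41
Kayles strip: Grundy value = 2. Running XOR: 41 XOR 2 = 43
The combined Grundy value is 43.

43


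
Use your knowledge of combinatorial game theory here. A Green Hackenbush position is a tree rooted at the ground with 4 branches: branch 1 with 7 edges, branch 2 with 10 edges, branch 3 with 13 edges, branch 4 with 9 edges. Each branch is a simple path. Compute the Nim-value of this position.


The tree has 4 branches from the ground vertex.
In Green Hackenbush, the Nim-value of a simple path of length k is k.
Branch 1: length 7, Nim-value = 7
Branch 2: length 10, Nim-value = 10
Branch 3: length 13, Nim-value = 13
Branch 4: length 9, Nim-value = 9
Total Nim-value = XOR of all branch values:
0 XOR 7 = 7
7 XOR 10 = 13
13 XOR 13 = 0
0 XOR 9 = 9
Nim-value of the tree = 9

9


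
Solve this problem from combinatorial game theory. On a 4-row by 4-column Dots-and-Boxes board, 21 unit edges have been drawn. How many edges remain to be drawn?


Grid: 4 x 4 boxes, i.e. 5 rows and 5 columns of dots.
Horizontal edges: (rows + 1) * cols = 5 * 4 = 20
Vertical edges: rows * (cols + 1) = 4 * 5 = 20
Total edges: 20 + 20 = 40
Edges drawn: 21
Remaining: 40 - 21 = 19

19


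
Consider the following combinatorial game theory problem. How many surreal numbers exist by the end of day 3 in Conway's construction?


Day 0: {|} = 0 is born. Count = 1.
Day n: the number of surreal numbers born by day n is 2^(n+1) - 1.
By day 0: 2^1 - 1 = 1
By day 1: 2^2 - 1 = 3
By day 2: 2^3 - 1 = 7
By day 3: 2^4 - 1 = 15
By day 3: 15 surreal numbers.

15


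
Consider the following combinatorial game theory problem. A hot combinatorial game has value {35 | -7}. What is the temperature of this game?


The game is {35 | -7}, a switch {a | b} with numbers a > b.
Cooling {a | b} by t gives {a - t | b + t}, which stops being hot when a - t = b + t, i.e. at t = (a - b)/2. So the temperature of a switch is (a - b)/2.
Temperature = (Left option - Right option) / 2
= (35 - (-7)) / 2
= 42 / 2
= 21

21


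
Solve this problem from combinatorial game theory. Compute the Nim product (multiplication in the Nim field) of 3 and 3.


Nim multiplication is bilinear over XOR: (u XOR v) * w = (u*w) XOR (v*w).
So we split each operand into its bit components and XOR the pairwise Nim products.
3 = 1 + 2 (as XOR of powers of 2).
3 = 1 + 2 (as XOR of powers of 2).
Using the standard Nim-product table on single bits:
  2*2 = 3,   2*4 = 8,   2*8 = 12,
  4*4 = 6,   4*8 = 11,  8*8 = 13,
and  1*x = x (identity), k*l = l*k (commutative).
Pairwise Nim products:
  1 * 1 = 1
  1 * 2 = 2
  2 * 1 = 2
  2 * 2 = 3
XOR them: 1 XOR 2 XOR 2 XOR 3 = 2.
Result: 3 * 3 = 2 (in Nim).

2


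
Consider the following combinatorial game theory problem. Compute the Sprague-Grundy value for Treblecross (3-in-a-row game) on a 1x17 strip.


Treblecross: place X on empty cells; 3-in-a-row wins.
Playing within two cells of an existing X lets the opponent win at once, so sensible play treats the cells i-2..i+2 around each X as dead. The player left with no safe cell loses, so this is a normal-play take-away game on strips of safe cells.
Placing X at cell i (0-indexed) of a strip of k safe cells leaves independent strips of sizes max(0, i-2) and max(0, k-i-3). Hence G(k) = mex{ G(max(0,i-2)) XOR G(max(0,k-i-3)) : 0 <= i < k }, with G(0) = 0.
G(1): splits (0,0):0^0=0 -> mex({0}) = 1
G(2): splits (0,0):0^0=0 -> mex({0}) = 1
G(3): splits (0,0):0^0=0 -> mex({0}) = 1
G(4): splits (0,1):0^1=1 (0,0):0^0=0 -> mex({0, 1}) = 2
G(5): splits (0,2):0^1=1 (0,1):0^1=1 (0,0):0^0=0 -> mex({0, 1}) = 2
G(6) = mex({1}) = 0
G(7) = mex({0, 1, 2}) = 3
G(8) = mex({0, 1, 2}) = 3
G(9) = mex({0, 2}) = 1
G(10) = mex({0, 2, 3}) = 1
G(11) = mex({0, 3}) = 1
G(12) = mex({1, 3}) = 0
G(13) = mex({0, 1, 2, 3}) = 4
G(14) = mex({0, 1, 2}) = 3
G(15) = mex({0, 1, 2}) = 3
G(16) = mex({0, 1, 2, 4}) = 3
G(17) = mex({0, 1, 3, 4}) = 2
Therefore G(17) = 2.

2


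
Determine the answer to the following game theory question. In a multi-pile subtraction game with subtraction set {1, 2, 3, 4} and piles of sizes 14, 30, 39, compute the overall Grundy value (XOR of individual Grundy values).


Subtraction set: {1, 2, 3, 4}
For this subtraction set, G(n) = n mod 5 (period = max + 1 = 5).
Pile 1 (size 14): G(14) = 14 mod 5 = 4
Pile 2 (size 30): G(30) = 30 mod 5 = 0
Pile 3 (size 39): G(39) = 39 mod 5 = 4
Total Grundy value = XOR of all: 4 XOR 0 XOR 4 = 0

0


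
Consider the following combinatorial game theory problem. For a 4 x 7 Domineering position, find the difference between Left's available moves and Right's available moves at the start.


Board is 4 x 7 (rows x cols).
Left (vertical) placements: (rows-1) * cols = 3 * 7 = 21
Right (horizontal) placements: rows * (cols-1) = 4 * 6 = 24
Advantage = Left - Right = 21 - 24 = -3

-3
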